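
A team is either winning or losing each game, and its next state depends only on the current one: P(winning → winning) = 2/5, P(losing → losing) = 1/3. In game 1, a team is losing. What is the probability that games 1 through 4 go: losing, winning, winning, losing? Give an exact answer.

Game 1 is given. For each transition, use the conditional probability from the current state:
P(winning | losing) = 2/3; P(winning | winning) = 2/5; P(losing | winning) = 3/5.
P = 2/3 × 2/5 × 3/5 = 12/75 = 4/25.

4/25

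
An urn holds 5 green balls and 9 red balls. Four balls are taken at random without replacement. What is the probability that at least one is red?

P(no red) = 5/14 × 4/13 × 3/12 × 2/11 = 120/24024 = 5/1001.
P(at least one) = 1 − 5/1001 = 996/1001.

996/1001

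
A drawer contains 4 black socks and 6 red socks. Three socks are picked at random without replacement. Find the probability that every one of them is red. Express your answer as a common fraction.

P = 6/10 × 5/9 × 4/8 = 120/720 = 1/6.

1/6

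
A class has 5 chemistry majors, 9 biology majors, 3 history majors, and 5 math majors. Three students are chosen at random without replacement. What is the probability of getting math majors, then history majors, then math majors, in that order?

1/154

Multiply the probability of each draw given the previous ones:
P = 5/22 × 3/21 × 4/20 = 60/9240 = 1/154.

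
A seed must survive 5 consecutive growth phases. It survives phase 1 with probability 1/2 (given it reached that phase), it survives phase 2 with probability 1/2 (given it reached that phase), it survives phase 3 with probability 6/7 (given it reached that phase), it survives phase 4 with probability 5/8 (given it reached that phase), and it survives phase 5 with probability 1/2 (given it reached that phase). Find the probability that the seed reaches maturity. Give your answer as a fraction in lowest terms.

Each stage is reached only if all earlier stages succeed, so
P = 1/2 × 1/2 × 6/7 × 5/8 × 1/2 = 30/448 = 15/224.

15/224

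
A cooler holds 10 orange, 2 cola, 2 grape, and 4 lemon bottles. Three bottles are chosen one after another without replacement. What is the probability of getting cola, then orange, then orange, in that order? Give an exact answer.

Multiply the probability of each draw given the previous ones:
P = 2/18 × 10/17 × 9/16 = 180/4896 = 5/136.

5/136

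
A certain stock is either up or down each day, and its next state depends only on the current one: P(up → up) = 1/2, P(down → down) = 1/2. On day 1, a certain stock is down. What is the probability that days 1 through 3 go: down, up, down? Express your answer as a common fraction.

Day 1 is given. For each transition, use the conditional probability from the current state:
P(up | down) = 1/2; P(down | up) = 1/2.
P = 1/2 × 1/2 = 1/4.

1/4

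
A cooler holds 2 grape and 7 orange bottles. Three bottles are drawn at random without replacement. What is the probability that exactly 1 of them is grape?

1/2

One ordering (grape drawn first) has probability 2/9 × 7/8 × 6/7 = 84/504 = 1/6.
There are C(3,1) = 3 such orderings, each equally likely, so P = 3 × 1/6 = 1/2.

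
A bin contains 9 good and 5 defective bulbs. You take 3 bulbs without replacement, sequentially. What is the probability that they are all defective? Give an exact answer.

5/182

P = 5/14 × 4/13 × 3/12 = 60/2184 = 5/182.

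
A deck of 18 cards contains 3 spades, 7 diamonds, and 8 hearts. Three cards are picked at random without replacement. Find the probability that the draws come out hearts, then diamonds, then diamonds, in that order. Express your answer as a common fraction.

Each draw changes the counts, so multiply the conditional probabilities along the sequence:
P = 8/18 × 7/17 × 6/16 = 336/4896 = 7/102.

7/102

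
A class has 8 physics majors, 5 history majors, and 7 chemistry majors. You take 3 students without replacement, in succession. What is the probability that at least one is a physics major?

46/57

P(no physics majors) = 12/20 × 11/19 × 10/18 = 1320/6840 = 11/57.
P(at least one) = 1 − 11/57 = 46/57.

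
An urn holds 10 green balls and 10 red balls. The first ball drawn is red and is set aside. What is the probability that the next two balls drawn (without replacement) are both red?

After the first draw, 9 of the remaining 19 balls are red.
P = 9/19 × 8/18 = 72/342 = 4/19.

4/19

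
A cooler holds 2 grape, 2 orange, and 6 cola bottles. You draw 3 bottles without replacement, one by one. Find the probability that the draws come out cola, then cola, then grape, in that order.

1/12

Multiply the probability of each draw given the previous ones:
P = 6/10 × 5/9 × 2/8 = 60/720 = 1/12.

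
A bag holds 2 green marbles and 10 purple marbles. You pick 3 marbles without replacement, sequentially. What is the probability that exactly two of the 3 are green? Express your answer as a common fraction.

One ordering (green drawn first) has probability 2/12 × 1/11 × 10/10 = 20/1320 = 1/66.
There are C(3,2) = 3 such orderings, each equally likely, so P = 3 × 1/66 = 1/22.

1/22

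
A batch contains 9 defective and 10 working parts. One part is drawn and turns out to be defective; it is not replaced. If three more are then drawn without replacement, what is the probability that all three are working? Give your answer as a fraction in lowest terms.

5/34

After the first draw, 10 of the remaining 18 parts are working.
P = 10/18 × 9/17 × 8/16 = 720/4896 = 5/34.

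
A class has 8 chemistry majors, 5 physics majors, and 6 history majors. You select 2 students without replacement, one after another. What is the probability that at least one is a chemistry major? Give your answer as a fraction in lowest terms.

P(no chemistry majors) = 11/19 × 10/18 = 110/342 = 55/171.
P(at least one) = 1 − 55/171 = 116/171.

116/171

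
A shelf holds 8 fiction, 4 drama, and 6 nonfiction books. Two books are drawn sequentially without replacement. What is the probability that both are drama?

P = 4/18 × 3/17 = 12/306 = 2/51.

2/51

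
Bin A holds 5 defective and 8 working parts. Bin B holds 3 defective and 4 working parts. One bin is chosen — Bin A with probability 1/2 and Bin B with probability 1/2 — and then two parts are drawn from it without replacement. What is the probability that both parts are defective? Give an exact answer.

From Bin A: P(both defective) = (5/13)(4/12) = 5/39.
From Bin B: P(both defective) = (3/7)(2/6) = 1/7.
Total probability = (1/2)(5/39) + (1/2)(1/7) = 37/273.

37/273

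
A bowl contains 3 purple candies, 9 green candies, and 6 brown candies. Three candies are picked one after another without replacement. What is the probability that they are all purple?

1/816

P(all purple) = 3/18 × 2/17 × 1/16 = 6/4896 = 1/816.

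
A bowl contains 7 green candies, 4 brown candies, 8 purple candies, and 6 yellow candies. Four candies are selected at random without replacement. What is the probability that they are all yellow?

P = 6/25 × 5/24 × 4/23 × 3/22 = 360/303600 = 3/2530.

3/2530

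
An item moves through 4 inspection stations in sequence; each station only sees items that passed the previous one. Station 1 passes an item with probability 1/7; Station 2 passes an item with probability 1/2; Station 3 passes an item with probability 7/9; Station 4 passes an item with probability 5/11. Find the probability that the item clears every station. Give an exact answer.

Each stage is reached only if all earlier stages succeed, so
P = 1/7 × 1/2 × 7/9 × 5/11 = 35/1386 = 5/198.

5/198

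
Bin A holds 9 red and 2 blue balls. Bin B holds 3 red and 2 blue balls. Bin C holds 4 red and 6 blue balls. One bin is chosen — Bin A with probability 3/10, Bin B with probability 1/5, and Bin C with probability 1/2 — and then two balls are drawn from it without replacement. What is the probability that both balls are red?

From Bin A: P(both red) = (9/11)(8/10) = 36/55.
From Bin B: P(both red) = (3/5)(2/4) = 3/10.
From Bin C: P(both red) = (4/10)(3/9) = 2/15.
Total probability = (3/10)(36/55) + (1/5)(3/10) + (1/2)(2/15) = 533/1650.

533/1650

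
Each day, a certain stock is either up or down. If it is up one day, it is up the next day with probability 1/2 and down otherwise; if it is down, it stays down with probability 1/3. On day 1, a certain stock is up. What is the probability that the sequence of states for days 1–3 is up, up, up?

Day 1 is given. For each transition, use the conditional probability from the current state:
P(up | up) = 1/2; P(up | up) = 1/2.
P = 1/2 × 1/2 = 1/4.

1/4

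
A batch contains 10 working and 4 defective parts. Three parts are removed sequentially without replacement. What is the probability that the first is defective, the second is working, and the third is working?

15/91

Multiply the probability of each draw given the previous ones:
P = 4/14 × 10/13 × 9/12 = 360/2184 = 15/91.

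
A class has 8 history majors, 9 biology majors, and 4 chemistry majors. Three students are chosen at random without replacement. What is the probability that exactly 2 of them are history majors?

One ordering (history majors drawn first) has probability 8/21 × 7/20 × 13/19 = 728/7980 = 26/285.
There are C(3,2) = 3 such orderings, each equally likely, so P = 3 × 26/285 = 26/95.

26/95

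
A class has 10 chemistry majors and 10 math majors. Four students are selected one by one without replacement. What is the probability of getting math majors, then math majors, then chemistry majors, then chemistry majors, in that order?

45/646

Each draw changes the counts, so multiply the conditional probabilities along the sequence:
P = 10/20 × 9/19 × 10/18 × 9/17 = 8100/116280 = 45/646.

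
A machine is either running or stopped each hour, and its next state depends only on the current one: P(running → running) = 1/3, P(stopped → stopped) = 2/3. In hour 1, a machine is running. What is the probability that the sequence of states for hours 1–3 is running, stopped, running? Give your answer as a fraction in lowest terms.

2/9

Hour 1 is given. For each transition, use the conditional probability from the current state:
P(stopped | running) = 2/3; P(running | stopped) = 1/3.
P = 2/3 × 1/3 = 2/9.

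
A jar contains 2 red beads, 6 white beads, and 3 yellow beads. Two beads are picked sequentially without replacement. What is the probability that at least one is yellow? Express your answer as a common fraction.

P(no yellow) = 8/11 × 7/10 = 56/110 = 28/55.
P(at least one) = 1 − 28/55 = 27/55.

27/55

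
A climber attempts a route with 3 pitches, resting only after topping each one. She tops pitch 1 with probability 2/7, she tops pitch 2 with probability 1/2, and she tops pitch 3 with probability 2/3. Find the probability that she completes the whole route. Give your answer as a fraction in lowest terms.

Multiplying along the chain,
P = 2/7 × 1/2 × 2/3 = 4/42 = 2/21.

2/21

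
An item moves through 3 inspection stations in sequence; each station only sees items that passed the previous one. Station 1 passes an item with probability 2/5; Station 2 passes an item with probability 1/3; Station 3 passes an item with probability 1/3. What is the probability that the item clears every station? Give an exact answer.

2/45

The events are sequential, so multiply the conditional probabilities:
P = 2/5 × 1/3 × 1/3 = 2/45.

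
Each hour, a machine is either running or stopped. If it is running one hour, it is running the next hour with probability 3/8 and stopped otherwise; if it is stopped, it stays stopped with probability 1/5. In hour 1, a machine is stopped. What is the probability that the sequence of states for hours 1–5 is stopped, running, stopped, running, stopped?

1/4

Hour 1 is given. For each transition, use the conditional probability from the current state:
P(running | stopped) = 4/5; P(stopped | running) = 5/8; P(running | stopped) = 4/5; P(stopped | running) = 5/8.
P = 4/5 × 5/8 × 4/5 × 5/8 = 400/1600 = 1/4.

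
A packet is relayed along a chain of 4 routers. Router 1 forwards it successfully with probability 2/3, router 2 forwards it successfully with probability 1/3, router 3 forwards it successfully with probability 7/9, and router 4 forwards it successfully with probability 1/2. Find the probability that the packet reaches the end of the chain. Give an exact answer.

The events are sequential, so multiply the conditional probabilities:
P = 2/3 × 1/3 × 7/9 × 1/2 = 14/162 = 7/81.

7/81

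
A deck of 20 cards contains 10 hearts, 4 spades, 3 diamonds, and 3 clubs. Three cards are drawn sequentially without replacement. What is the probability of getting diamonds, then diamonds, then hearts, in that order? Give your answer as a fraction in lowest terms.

Chain rule:
P = 3/20 × 2/19 × 10/18 = 60/6840 = 1/114.

1/114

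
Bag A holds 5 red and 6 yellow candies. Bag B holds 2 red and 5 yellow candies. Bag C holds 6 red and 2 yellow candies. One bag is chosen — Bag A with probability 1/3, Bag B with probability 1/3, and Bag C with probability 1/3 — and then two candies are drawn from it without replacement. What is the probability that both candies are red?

101/396

From Bag A: P(both red) = (5/11)(4/10) = 2/11.
From Bag B: P(both red) = (2/7)(1/6) = 1/21.
From Bag C: P(both red) = (6/8)(5/7) = 15/28.
Total probability = (1/3)(2/11) + (1/3)(1/21) + (1/3)(15/28) = 101/396.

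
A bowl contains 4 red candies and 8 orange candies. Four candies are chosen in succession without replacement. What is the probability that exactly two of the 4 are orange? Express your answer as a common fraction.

56/165

One ordering (orange drawn first) has probability 8/12 × 7/11 × 4/10 × 3/9 = 672/11880 = 28/495.
There are C(4,2) = 6 such orderings, each equally likely, so P = 6 × 28/495 = 56/165.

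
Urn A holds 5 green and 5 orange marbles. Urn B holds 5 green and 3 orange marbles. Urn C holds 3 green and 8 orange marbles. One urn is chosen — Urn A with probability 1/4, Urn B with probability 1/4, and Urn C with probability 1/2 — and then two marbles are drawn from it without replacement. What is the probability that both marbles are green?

4771/27720

From Urn A: P(both green) = (5/10)(4/9) = 2/9.
From Urn B: P(both green) = (5/8)(4/7) = 5/14.
From Urn C: P(both green) = (3/11)(2/10) = 3/55.
Total probability = (1/4)(2/9) + (1/4)(5/14) + (1/2)(3/55) = 4771/27720.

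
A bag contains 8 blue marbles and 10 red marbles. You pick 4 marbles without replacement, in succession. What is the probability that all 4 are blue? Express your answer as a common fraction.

7/306

P(every draw is blue) = 8/18 × 7/17 × 6/16 × 5/15 = 1680/73440 = 7/306.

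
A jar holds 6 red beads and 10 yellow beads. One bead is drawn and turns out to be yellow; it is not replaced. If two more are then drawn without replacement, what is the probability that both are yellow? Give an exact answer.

After the first draw, 9 of the remaining 15 beads are yellow.
P = 9/15 × 8/14 = 72/210 = 12/35.

12/35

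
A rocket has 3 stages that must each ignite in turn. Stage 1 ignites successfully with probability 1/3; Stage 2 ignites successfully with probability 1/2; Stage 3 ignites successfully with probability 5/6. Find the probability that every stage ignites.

5/36

Each stage is reached only if all earlier stages succeed, so
P = 1/3 × 1/2 × 5/6 = 5/36.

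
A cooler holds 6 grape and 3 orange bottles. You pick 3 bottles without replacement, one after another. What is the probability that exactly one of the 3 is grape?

3/14

One ordering (grape drawn first) has probability 6/9 × 3/8 × 2/7 = 36/504 = 1/14.
There are C(3,1) = 3 such orderings, each equally likely, so P = 3 × 1/14 = 3/14.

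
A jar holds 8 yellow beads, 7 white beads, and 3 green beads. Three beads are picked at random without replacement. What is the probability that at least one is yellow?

P(no yellow) = 10/18 × 9/17 × 8/16 = 720/4896 = 5/34.
P(at least one) = 1 − 5/34 = 29/34.

29/34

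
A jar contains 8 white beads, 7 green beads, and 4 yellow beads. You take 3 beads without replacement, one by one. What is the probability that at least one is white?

268/323

P(no white) = 11/19 × 10/18 × 9/17 = 990/5814 = 55/323.
P(at least one) = 1 − 55/323 = 268/323.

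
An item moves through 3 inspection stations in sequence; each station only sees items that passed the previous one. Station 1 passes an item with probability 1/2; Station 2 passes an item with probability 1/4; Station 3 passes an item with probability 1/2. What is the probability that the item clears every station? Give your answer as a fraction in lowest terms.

1/16

Multiplying along the chain,
P = 1/2 × 1/4 × 1/2 = 1/16.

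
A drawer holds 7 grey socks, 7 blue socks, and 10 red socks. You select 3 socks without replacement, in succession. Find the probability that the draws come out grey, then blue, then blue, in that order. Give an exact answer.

49/2024

Multiply the probability of each draw given the previous ones:
P = 7/24 × 7/23 × 6/22 = 294/12144 = 49/2024.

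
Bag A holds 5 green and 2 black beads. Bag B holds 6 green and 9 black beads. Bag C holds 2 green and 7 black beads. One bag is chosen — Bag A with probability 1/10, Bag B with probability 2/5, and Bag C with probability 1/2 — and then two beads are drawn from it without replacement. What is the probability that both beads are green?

From Bag A: P(both green) = (5/7)(4/6) = 10/21.
From Bag B: P(both green) = (6/15)(5/14) = 1/7.
From Bag C: P(both green) = (2/9)(1/8) = 1/36.
Total probability = (1/10)(10/21) + (2/5)(1/7) + (1/2)(1/36) = 299/2520.

299/2520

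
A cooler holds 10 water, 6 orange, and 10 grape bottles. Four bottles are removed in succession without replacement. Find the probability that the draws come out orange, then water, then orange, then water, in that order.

9/1196

Multiply the probability of each draw given the previous ones:
P = 6/26 × 10/25 × 5/24 × 9/23 = 2700/358800 = 9/1196.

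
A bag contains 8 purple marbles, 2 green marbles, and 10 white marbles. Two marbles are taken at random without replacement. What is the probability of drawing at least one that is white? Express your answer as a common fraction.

P(no white) = 10/20 × 9/19 = 90/380 = 9/38.
P(at least one) = 1 − 9/38 = 29/38.

29/38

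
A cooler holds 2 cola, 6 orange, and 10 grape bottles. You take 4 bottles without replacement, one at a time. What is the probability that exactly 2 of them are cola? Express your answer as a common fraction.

2/51

One ordering (cola drawn first) has probability 2/18 × 1/17 × 16/16 × 15/15 = 480/73440 = 1/153.
There are C(4,2) = 6 such orderings, each equally likely, so P = 6 × 1/153 = 2/51.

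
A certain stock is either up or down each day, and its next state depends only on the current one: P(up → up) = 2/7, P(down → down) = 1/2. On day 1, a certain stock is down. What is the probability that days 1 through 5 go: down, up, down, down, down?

Day 1 is given. For each transition, use the conditional probability from the current state:
P(up | down) = 1/2; P(down | up) = 5/7; P(down | down) = 1/2; P(down | down) = 1/2.
P = 1/2 × 5/7 × 1/2 × 1/2 = 5/56.

5/56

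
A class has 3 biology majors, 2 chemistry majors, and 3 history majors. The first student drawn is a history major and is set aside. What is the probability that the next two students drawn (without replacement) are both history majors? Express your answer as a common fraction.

1/21

After the first draw, 2 of the remaining 7 students are history majors.
P = 2/7 × 1/6 = 2/42 = 1/21.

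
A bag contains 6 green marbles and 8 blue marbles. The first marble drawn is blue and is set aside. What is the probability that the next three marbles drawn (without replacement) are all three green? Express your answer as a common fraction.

10/143

With the first marble removed, 6 green remain out of 13.
P = 6/13 × 5/12 × 4/11 = 120/1716 = 10/143.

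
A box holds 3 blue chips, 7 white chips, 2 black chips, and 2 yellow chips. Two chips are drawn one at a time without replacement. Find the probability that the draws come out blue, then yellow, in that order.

3/91

Each draw changes the counts, so multiply the conditional probabilities along the sequence:
P = 3/14 × 2/13 = 6/182 = 3/91.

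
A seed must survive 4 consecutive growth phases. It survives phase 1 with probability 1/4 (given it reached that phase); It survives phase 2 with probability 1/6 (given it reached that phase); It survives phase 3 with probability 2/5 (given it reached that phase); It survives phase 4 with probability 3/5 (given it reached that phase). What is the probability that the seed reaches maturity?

1/100

Each stage is reached only if all earlier stages succeed, so
P = 1/4 × 1/6 × 2/5 × 3/5 = 6/600 = 1/100.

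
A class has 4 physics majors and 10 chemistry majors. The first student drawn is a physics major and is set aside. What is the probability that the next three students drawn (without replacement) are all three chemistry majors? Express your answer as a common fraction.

60/143

After the first draw, 10 of the remaining 13 students are chemistry majors.
P = 10/13 × 9/12 × 8/11 = 720/1716 = 60/143.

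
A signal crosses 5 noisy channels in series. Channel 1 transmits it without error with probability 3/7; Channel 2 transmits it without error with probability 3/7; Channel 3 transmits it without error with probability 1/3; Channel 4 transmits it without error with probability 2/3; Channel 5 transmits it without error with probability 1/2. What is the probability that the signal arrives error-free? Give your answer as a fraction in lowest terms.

Multiplying along the chain,
P = 3/7 × 3/7 × 1/3 × 2/3 × 1/2 = 18/882 = 1/49.

1/49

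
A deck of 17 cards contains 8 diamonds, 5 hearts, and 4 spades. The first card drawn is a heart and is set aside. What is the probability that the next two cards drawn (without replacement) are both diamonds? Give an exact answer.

After the first draw, 8 of the remaining 16 cards are diamonds.
P = 8/16 × 7/15 = 56/240 = 7/30.

7/30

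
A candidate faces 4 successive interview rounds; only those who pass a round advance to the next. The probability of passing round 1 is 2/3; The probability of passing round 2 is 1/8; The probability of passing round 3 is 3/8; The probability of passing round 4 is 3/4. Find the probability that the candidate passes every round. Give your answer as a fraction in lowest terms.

3/128

Multiplying along the chain,
P = 2/3 × 1/8 × 3/8 × 3/4 = 18/768 = 3/128.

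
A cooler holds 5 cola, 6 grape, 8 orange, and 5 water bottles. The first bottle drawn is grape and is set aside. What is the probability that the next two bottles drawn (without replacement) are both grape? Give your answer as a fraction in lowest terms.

With the first bottle removed, 5 grape remain out of 23.
P = 5/23 × 4/22 = 20/506 = 10/253.

10/253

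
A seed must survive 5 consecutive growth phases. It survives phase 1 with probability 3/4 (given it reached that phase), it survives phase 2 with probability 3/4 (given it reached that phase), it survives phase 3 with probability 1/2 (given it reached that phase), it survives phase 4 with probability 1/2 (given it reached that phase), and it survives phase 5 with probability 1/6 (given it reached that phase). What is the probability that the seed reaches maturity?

3/128

The events are sequential, so multiply the conditional probabilities:
P = 3/4 × 3/4 × 1/2 × 1/2 × 1/6 = 9/384 = 3/128.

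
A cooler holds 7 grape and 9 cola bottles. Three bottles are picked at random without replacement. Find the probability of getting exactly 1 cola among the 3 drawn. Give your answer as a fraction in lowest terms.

27/80

One ordering (cola drawn first) has probability 9/16 × 7/15 × 6/14 = 378/3360 = 9/80.
There are C(3,1) = 3 such orderings, each equally likely, so P = 3 × 9/80 = 27/80.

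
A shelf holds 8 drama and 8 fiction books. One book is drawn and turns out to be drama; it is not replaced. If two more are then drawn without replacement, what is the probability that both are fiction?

With the first book removed, 8 fiction remain out of 15.
P = 8/15 × 7/14 = 56/210 = 4/15.

4/15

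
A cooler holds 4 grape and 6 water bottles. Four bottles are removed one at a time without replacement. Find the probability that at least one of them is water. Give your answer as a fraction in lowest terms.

209/210

P(no water) = 4/10 × 3/9 × 2/8 × 1/7 = 24/5040 = 1/210.
P(at least one) = 1 − 1/210 = 209/210.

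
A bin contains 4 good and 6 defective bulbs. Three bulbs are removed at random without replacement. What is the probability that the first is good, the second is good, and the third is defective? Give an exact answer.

1/10

Each draw changes the counts, so multiply the conditional probabilities along the sequence:
P = 4/10 × 3/9 × 6/8 = 72/720 = 1/10.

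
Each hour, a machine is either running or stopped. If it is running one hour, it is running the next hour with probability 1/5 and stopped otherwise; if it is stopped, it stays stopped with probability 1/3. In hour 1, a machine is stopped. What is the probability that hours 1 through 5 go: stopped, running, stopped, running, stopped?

Hour 1 is given. For each transition, use the conditional probability from the current state:
P(running | stopped) = 2/3; P(stopped | running) = 4/5; P(running | stopped) = 2/3; P(stopped | running) = 4/5.
P = 2/3 × 4/5 × 2/3 × 4/5 = 64/225.

64/225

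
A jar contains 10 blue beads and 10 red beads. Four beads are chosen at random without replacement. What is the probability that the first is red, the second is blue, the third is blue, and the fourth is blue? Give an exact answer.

Multiply the probability of each draw given the previous ones:
P = 10/20 × 10/19 × 9/18 × 8/17 = 7200/116280 = 20/323.

20/323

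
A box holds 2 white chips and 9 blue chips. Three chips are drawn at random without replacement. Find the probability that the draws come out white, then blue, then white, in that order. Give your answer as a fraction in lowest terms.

Multiply the probability of each draw given the previous ones:
P = 2/11 × 9/10 × 1/9 = 18/990 = 1/55.

1/55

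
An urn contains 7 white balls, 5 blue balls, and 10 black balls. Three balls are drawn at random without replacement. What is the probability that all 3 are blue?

1/154

P = 5/22 × 4/21 × 3/20 = 60/9240 = 1/154.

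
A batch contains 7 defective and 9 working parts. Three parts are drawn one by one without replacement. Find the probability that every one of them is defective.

P(every draw is defective) = 7/16 × 6/15 × 5/14 = 210/3360 = 1/16.

1/16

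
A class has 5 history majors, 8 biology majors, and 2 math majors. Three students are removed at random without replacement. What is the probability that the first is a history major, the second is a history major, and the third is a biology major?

Multiply the probability of each draw given the previous ones:
P = 5/15 × 4/14 × 8/13 = 160/2730 = 16/273.

16/273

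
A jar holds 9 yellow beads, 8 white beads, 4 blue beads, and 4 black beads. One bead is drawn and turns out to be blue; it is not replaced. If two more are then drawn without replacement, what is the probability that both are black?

1/46

After the first draw, 4 of the remaining 24 beads are black.
P = 4/24 × 3/23 = 12/552 = 1/46.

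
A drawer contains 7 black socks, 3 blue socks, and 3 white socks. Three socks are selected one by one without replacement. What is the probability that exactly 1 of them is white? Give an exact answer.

135/286

One ordering (white drawn first) has probability 3/13 × 10/12 × 9/11 = 270/1716 = 45/286.
There are C(3,1) = 3 such orderings, each equally likely, so P = 3 × 45/286 = 135/286.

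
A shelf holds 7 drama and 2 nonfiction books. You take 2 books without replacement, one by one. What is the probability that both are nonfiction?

1/36

P(every draw is nonfiction) = 2/9 × 1/8 = 2/72 = 1/36.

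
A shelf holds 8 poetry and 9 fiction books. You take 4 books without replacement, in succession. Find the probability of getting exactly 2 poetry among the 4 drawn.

36/85

One ordering (poetry drawn first) has probability 8/17 × 7/16 × 9/15 × 8/14 = 4032/57120 = 6/85.
There are C(4,2) = 6 such orderings, each equally likely, so P = 6 × 6/85 = 36/85.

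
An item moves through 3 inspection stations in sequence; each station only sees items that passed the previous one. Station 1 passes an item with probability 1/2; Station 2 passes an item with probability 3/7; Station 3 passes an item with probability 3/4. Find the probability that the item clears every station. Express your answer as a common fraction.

9/56

The events are sequential, so multiply the conditional probabilities:
P = 1/2 × 3/7 × 3/4 = 9/56.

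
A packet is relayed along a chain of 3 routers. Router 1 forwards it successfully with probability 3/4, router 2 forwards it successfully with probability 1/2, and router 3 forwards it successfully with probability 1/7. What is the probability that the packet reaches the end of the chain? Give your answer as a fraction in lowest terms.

3/56

The events are sequential, so multiply the conditional probabilities:
P = 3/4 × 1/2 × 1/7 = 3/56.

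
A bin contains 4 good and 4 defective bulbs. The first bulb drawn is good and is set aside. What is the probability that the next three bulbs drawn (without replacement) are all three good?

After the first draw, 3 of the remaining 7 bulbs are good.
P = 3/7 × 2/6 × 1/5 = 6/210 = 1/35.

1/35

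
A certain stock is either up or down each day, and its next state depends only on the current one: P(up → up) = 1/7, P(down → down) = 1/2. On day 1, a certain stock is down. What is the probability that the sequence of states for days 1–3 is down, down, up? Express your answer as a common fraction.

1/4

Day 1 is given. For each transition, use the conditional probability from the current state:
P(down | down) = 1/2; P(up | down) = 1/2.
P = 1/2 × 1/2 = 1/4.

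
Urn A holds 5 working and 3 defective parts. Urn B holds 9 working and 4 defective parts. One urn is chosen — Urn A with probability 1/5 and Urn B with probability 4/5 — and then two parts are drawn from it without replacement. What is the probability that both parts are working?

From Urn A: P(both working) = (5/8)(4/7) = 5/14.
From Urn B: P(both working) = (9/13)(8/12) = 6/13.
Total probability = (1/5)(5/14) + (4/5)(6/13) = 401/910.

401/910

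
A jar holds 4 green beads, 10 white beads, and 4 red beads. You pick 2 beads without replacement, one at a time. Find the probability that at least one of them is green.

P(no green) = 14/18 × 13/17 = 182/306 = 91/153.
P(at least one) = 1 − 91/153 = 62/153.

62/153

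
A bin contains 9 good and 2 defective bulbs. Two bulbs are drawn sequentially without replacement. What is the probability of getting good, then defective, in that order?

Multiply the probability of each draw given the previous ones:
P = 9/11 × 2/10 = 18/110 = 9/55.

9/55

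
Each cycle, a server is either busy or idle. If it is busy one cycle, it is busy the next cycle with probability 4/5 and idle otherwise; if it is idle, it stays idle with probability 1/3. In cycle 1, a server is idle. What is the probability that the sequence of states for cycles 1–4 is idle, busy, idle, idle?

2/45

Cycle 1 is given. For each transition, use the conditional probability from the current state:
P(busy | idle) = 2/3; P(idle | busy) = 1/5; P(idle | idle) = 1/3.
P = 2/3 × 1/5 × 1/3 = 2/45.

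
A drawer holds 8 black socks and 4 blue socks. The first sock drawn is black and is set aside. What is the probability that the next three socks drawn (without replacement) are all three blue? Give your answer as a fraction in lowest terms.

After the first draw, 4 of the remaining 11 socks are blue.
P = 4/11 × 3/10 × 2/9 = 24/990 = 4/165.

4/165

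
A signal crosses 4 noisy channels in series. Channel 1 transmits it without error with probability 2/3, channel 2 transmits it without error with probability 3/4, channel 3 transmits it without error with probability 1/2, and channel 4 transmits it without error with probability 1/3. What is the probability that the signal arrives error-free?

The events are sequential, so multiply the conditional probabilities:
P = 2/3 × 3/4 × 1/2 × 1/3 = 6/72 = 1/12.

1/12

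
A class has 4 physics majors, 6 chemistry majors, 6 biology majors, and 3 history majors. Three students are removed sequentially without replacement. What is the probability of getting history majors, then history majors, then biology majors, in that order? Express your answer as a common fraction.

Multiply the probability of each draw given the previous ones:
P = 3/19 × 2/18 × 6/17 = 36/5814 = 2/323.

2/323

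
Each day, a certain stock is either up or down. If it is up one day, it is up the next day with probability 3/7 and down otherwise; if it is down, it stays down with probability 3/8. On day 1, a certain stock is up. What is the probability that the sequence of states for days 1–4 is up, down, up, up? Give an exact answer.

15/98

Day 1 is given. For each transition, use the conditional probability from the current state:
P(down | up) = 4/7; P(up | down) = 5/8; P(up | up) = 3/7.
P = 4/7 × 5/8 × 3/7 = 60/392 = 15/98.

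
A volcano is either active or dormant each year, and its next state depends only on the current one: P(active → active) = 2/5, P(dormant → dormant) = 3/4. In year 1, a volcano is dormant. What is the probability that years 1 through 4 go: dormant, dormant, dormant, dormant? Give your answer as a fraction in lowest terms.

Year 1 is given. For each transition, use the conditional probability from the current state:
P(dormant | dormant) = 3/4; P(dormant | dormant) = 3/4; P(dormant | dormant) = 3/4.
P = 3/4 × 3/4 × 3/4 = 27/64.

27/64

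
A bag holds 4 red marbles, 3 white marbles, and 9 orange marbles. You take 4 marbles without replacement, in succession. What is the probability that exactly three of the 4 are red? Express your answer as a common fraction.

12/455

One ordering (red drawn first) has probability 4/16 × 3/15 × 2/14 × 12/13 = 288/43680 = 3/455.
There are C(4,3) = 4 such orderings, each equally likely, so P = 4 × 3/455 = 12/455.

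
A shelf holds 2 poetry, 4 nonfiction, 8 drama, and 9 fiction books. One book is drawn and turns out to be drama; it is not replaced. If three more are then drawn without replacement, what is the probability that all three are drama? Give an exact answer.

1/44

With the first book removed, 7 drama remain out of 22.
P = 7/22 × 6/21 × 5/20 = 210/9240 = 1/44.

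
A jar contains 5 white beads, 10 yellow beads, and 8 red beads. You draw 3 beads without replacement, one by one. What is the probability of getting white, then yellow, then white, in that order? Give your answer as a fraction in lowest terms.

100/5313

Chain rule:
P = 5/23 × 10/22 × 4/21 = 200/10626 = 100/5313.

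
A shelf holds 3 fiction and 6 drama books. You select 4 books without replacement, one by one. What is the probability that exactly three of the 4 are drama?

10/21

One ordering (drama drawn first) has probability 6/9 × 5/8 × 4/7 × 3/6 = 360/3024 = 5/42.
There are C(4,3) = 4 such orderings, each equally likely, so P = 4 × 5/42 = 10/21.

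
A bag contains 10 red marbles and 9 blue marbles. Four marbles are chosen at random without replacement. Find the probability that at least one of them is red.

625/646

P(no red) = 9/19 × 8/18 × 7/17 × 6/16 = 3024/93024 = 21/646.
P(at least one) = 1 − 21/646 = 625/646.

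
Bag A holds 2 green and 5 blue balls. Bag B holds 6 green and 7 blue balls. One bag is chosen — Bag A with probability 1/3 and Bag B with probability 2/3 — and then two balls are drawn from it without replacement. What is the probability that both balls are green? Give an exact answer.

From Bag A: P(both green) = (2/7)(1/6) = 1/21.
From Bag B: P(both green) = (6/13)(5/12) = 5/26.
Total probability = (1/3)(1/21) + (2/3)(5/26) = 118/819.

118/819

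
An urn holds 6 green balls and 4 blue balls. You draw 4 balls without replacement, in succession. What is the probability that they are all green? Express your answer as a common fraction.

P(all green) = 6/10 × 5/9 × 4/8 × 3/7 = 360/5040 = 1/14.

1/14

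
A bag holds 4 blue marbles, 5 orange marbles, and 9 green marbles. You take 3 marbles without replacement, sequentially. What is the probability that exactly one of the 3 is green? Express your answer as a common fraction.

27/68

One ordering (green drawn first) has probability 9/18 × 9/17 × 8/16 = 648/4896 = 9/68.
There are C(3,1) = 3 such orderings, each equally likely, so P = 3 × 9/68 = 27/68.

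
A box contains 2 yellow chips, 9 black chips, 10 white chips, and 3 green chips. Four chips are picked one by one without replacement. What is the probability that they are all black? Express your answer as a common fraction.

P(all black) = 9/24 × 8/23 × 7/22 × 6/21 = 3024/255024 = 3/253.

3/253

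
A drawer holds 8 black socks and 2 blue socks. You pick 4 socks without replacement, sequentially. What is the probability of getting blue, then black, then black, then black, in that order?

2/15

Multiply the probability of each draw given the previous ones:
P = 2/10 × 8/9 × 7/8 × 6/7 = 672/5040 = 2/15.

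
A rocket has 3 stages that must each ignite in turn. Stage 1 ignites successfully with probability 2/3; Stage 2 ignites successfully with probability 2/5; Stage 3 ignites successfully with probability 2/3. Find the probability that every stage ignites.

Each stage is reached only if all earlier stages succeed, so
P = 2/3 × 2/5 × 2/3 = 8/45.

8/45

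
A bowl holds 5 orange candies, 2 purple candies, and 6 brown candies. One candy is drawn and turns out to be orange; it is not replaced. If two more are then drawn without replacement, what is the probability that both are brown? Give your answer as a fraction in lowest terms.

With the first candy removed, 6 brown remain out of 12.
P = 6/12 × 5/11 = 30/132 = 5/22.

5/22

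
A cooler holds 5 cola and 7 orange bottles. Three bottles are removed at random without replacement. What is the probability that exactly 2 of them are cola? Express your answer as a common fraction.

7/22

One ordering (cola drawn first) has probability 5/12 × 4/11 × 7/10 = 140/1320 = 7/66.
There are C(3,2) = 3 such orderings, each equally likely, so P = 3 × 7/66 = 7/22.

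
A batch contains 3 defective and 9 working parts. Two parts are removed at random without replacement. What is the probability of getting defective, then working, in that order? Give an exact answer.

Chain rule:
P = 3/12 × 9/11 = 27/132 = 9/44.

9/44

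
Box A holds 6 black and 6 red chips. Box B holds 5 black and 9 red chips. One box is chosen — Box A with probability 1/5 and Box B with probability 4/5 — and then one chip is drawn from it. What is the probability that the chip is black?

27/70

From Box A: P(black) = 6/12.
From Box B: P(black) = 5/14.
Total probability = (1/5)(6/12) + (4/5)(5/14) = 27/70.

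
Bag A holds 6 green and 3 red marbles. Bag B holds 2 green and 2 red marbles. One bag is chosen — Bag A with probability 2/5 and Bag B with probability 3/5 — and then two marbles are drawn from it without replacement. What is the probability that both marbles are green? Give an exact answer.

From Bag A: P(both green) = (6/9)(5/8) = 5/12.
From Bag B: P(both green) = (2/4)(1/3) = 1/6.
Total probability = (2/5)(5/12) + (3/5)(1/6) = 4/15.

4/15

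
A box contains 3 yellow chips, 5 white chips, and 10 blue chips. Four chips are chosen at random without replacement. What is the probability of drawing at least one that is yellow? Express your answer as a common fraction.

113/204

P(no yellow) = 15/18 × 14/17 × 13/16 × 12/15 = 32760/73440 = 91/204.
P(at least one) = 1 − 91/204 = 113/204.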